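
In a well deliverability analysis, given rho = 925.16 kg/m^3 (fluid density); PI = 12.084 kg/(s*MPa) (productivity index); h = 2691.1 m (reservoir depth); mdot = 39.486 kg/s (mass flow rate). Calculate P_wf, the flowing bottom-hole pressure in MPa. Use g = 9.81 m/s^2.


Step 1: P_i = rho*g*h/1e6 = 925.16*9.81*2691.1/1e6 = 24.42394 MPa
Step 2: P_wf = P_i - mdot/PI = 24.42394 - 39.486/12.084 = 21.156 MPa
P_wf = 21.156 MPa


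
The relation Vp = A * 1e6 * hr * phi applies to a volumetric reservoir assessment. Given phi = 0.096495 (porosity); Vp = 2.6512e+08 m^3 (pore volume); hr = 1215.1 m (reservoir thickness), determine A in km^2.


A = Vp / (1e6 * hr * phi)
A = 2.6512e+08 / (1e6 * 1215.1 * 0.096495)
A = 2.2611 km^2


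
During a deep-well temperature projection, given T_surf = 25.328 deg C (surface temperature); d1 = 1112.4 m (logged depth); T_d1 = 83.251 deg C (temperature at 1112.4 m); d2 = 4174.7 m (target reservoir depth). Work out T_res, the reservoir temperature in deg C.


Step 1: grad = (T_d1 - T_surf)/d1 * 1000 = (83.251 - 25.328)/1112.4 * 1000 = 52.07030 deg C/km
Step 2: T_res = T_surf + grad*d2/1000 = 25.328 + 52.07030*4174.7/1000 = 242.71 deg C
T_res = 242.71 deg C


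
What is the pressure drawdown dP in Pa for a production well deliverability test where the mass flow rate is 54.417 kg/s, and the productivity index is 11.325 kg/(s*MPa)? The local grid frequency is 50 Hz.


dP = mdot * 1000 / PI
dP = 54.417 * 1000 / 11.325
dP = 4805.033 kPa
Convert: 4805.033 kPa * 1000.0 = 4.8050e+06 Pa
dP = 4.8050e+06 Pa


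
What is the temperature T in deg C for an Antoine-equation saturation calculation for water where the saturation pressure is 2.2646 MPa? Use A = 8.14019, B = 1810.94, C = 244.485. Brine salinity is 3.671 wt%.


T = B / (A - log10(P_sat * 760 / 0.101325)) - C
T = 1810.94 / (8.14019 - log10(2.2646 * 760 / 0.101325)) - 244.485
T = 218.66 deg C


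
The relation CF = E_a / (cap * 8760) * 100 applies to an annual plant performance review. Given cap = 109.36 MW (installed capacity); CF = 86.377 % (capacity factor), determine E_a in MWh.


E_a = CF / 100 * cap * 8760
E_a = 86.377 / 100 * 109.36 * 8760
E_a = 8.2749e+05 MWh


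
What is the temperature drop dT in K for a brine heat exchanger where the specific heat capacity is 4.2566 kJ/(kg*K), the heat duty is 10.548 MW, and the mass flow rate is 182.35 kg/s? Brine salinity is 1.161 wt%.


dT = Q * 1000 / (mdot * cp)
dT = 10.548 * 1000 / (182.35 * 4.2566)
dT = 13.589 K


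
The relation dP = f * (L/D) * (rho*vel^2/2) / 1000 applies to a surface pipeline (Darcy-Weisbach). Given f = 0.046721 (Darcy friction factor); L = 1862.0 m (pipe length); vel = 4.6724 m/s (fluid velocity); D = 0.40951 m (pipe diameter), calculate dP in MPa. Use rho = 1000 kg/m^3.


dP = f * (L/D) * (rho*vel^2/2) / 1000
dP = 0.046721 * (1862.0/0.40951) * (1000*4.6724^2/2) / 1000
dP = 2318.875 kPa
Convert: 2318.875 kPa * 0.001 = 2.3189 MPa
dP = 2.3189 MPa


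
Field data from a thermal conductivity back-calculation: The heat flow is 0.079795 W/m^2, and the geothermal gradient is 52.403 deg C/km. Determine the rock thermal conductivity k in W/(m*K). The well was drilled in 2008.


k = q / (grad / 1000)
k = 0.079795 / (52.403 / 1000)
k = 1.5227 W/(m*K)


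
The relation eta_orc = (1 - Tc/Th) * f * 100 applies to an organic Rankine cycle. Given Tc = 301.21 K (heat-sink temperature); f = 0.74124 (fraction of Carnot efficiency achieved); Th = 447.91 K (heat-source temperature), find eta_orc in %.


eta_orc = (1 - Tc/Th) * f * 100
eta_orc = (1 - 301.21/447.91) * 0.74124 * 100
eta_orc = 24.277 %


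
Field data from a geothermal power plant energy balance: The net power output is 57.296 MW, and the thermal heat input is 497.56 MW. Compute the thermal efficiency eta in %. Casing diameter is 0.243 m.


eta = W_net / Q_in * 100
eta = 57.296 / 497.56 * 100
eta = 11.515 %


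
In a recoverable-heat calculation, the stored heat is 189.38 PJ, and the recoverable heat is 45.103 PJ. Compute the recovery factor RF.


RF = Q_rec / Q_s
RF = 45.103 / 189.38
RF = 0.23816


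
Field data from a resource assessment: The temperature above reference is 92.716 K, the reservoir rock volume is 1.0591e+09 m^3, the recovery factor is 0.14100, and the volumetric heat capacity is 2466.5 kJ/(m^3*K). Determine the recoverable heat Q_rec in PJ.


Step 1: Q_s = Vr*rhoc*dT/1e12 = 1.0591e+09*2466.5*92.716/1e12 = 242.1992 PJ
Step 2: Q_rec = Q_s * RF = 242.1992 * 0.141 = 34.150 PJ
Q_rec = 34.150 PJ


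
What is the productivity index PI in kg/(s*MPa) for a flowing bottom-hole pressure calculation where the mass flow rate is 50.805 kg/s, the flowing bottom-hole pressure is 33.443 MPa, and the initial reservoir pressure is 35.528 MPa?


PI = mdot / (P_i - P_wf)
PI = 50.805 / (35.528 - 33.443)
PI = 24.367 kg/(s*MPa)


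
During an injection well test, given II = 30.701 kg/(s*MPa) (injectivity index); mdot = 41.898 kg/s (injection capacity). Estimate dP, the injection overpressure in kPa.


dP = mdot * 1000 / II
dP = 41.898 * 1000 / 30.701
dP = 1364.7 kPa


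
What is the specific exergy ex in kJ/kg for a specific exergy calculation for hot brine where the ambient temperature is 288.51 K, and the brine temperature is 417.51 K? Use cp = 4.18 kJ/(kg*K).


ex = cp * ((T_b - T_0) - T_0 * ln(T_b/T_0))
ex = 4.18 * ((417.51 - 288.51) - 288.51 * ln(417.51/288.51))
ex = 93.518 kJ/kg


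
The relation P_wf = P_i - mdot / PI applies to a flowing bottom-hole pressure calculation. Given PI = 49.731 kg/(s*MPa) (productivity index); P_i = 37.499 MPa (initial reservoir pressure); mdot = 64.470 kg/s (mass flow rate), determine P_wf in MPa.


P_wf = P_i - mdot / PI
P_wf = 37.499 - 64.470 / 49.731
P_wf = 36.203 MPa


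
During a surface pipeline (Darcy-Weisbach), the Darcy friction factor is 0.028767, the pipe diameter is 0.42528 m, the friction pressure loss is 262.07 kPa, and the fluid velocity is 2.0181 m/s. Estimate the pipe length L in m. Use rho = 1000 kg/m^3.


L = dP*1000*D / (f*rho*vel^2/2)
L = 262.07*1000*0.42528 / (0.028767*1000*2.0181^2/2)
L = 1902.6 m


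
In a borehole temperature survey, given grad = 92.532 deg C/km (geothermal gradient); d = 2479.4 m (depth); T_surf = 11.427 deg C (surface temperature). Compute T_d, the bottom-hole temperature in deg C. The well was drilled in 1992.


T_d = T_surf + grad * d / 1000
T_d = 11.427 + 92.532 * 2479.4 / 1000
T_d = 240.85 deg C


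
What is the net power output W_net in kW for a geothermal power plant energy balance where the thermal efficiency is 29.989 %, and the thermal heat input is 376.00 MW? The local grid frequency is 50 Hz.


W_net = eta / 100 * Q_in
W_net = 29.989 / 100 * 376.00
W_net = 112.7586 MW
Convert: 112.7586 MW * 1000.0 = 1.1276e+05 kW
W_net = 1.1276e+05 kW


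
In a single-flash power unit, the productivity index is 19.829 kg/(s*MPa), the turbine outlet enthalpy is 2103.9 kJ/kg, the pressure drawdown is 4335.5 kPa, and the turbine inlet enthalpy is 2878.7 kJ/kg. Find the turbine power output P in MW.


Step 1: mdot = PI * dP / 1000 = 19.829 * 4335.5 / 1000 = 85.96863 kg/s
Step 2: P = mdot*(h_in - h_out)/1000 = 85.96863*(2878.7 - 2103.9)/1000 = 66.608 MW
P = 66.608 MW


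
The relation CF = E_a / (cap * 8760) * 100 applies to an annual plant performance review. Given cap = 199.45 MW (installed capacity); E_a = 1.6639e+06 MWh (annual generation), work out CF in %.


CF = E_a / (cap * 8760) * 100
CF = 1.6639e+06 / (199.45 * 8760) * 100
CF = 95.233 %


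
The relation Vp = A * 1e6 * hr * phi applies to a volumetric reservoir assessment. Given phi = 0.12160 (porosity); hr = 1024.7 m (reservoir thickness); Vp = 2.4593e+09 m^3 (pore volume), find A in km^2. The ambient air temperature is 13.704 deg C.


A = Vp / (1e6 * hr * phi)
A = 2.4593e+09 / (1e6 * 1024.7 * 0.12160)
A = 19.737 km^2


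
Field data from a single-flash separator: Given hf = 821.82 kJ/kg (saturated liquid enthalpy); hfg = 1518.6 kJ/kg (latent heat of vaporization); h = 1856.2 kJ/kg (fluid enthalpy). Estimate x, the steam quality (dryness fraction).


x = (h - hf) / hfg
x = (1856.2 - 821.82) / 1518.6
x = 0.68114


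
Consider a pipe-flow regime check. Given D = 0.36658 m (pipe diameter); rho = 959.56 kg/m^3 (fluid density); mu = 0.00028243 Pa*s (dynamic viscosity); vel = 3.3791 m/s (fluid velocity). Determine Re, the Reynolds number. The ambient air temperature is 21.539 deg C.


Re = rho * vel * D / mu
Re = 959.56 * 3.3791 * 0.36658 / 0.00028243
Re = 4.2085e+06


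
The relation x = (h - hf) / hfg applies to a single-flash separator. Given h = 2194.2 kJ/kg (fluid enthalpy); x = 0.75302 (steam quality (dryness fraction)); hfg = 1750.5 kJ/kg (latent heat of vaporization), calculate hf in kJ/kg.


hf = h - x * hfg
hf = 2194.2 - 0.75302 * 1750.5
hf = 876.04 kJ/kg


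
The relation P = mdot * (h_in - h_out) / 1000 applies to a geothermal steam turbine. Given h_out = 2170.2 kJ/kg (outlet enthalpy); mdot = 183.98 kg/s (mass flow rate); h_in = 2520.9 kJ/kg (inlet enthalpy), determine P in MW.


P = mdot * (h_in - h_out) / 1000
P = 183.98 * (2520.9 - 2170.2) / 1000
P = 64.522 MW


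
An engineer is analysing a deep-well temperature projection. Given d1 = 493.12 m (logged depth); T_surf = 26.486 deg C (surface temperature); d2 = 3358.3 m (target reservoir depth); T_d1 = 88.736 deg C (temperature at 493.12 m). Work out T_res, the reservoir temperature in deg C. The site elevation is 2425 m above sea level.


Step 1: grad = (T_d1 - T_surf)/d1 * 1000 = (88.736 - 26.486)/493.12 * 1000 = 126.2370 deg C/km
Step 2: T_res = T_surf + grad*d2/1000 = 26.486 + 126.2370*3358.3/1000 = 450.43 deg C
T_res = 450.43 deg C


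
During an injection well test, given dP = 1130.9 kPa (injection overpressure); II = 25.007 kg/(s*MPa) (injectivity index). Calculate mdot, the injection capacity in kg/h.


mdot = II * dP / 1000
mdot = 25.007 * 1130.9 / 1000
mdot = 28.28042 kg/s
Convert: 28.28042 kg/s * 3600.0 = 1.0181e+05 kg/h
mdot = 1.0181e+05 kg/h


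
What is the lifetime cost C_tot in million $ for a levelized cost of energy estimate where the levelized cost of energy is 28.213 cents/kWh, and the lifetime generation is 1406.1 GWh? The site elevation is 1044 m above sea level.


C_tot = LCOE / 100 * E_tot
C_tot = 28.213 / 100 * 1406.1
C_tot = 396.70 million $


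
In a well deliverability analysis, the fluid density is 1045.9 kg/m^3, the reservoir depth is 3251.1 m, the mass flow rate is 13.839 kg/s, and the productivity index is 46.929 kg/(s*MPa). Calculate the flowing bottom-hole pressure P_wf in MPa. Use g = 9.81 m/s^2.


Step 1: P_i = rho*g*h/1e6 = 1045.9*9.81*3251.1/1e6 = 33.35719 MPa
Step 2: P_wf = P_i - mdot/PI = 33.35719 - 13.839/46.929 = 33.062 MPa
P_wf = 33.062 MPa


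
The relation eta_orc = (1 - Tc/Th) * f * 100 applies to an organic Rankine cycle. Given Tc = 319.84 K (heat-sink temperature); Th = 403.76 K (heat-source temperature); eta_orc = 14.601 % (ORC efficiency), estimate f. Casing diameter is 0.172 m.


f = (eta_orc/100) / (1 - Tc/Th)
f = (14.601/100) / (1 - 319.84/403.76)
f = 0.70249


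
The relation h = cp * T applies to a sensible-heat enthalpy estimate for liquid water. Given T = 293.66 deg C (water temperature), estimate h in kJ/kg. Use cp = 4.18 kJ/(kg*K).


h = cp * T
h = 4.18 * 293.66
h = 1227.5 kJ/kg


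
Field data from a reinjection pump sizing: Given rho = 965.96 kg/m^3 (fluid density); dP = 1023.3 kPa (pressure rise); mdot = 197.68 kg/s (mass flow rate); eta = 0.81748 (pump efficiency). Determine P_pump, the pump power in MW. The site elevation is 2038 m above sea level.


P_pump = mdot * dP / (rho * eta)
P_pump = 197.68 * 1023.3 / (965.96 * 0.81748)
P_pump = 256.1707 kW
Convert: 256.1707 kW * 0.001 = 0.25617 MW
P_pump = 0.25617 MW


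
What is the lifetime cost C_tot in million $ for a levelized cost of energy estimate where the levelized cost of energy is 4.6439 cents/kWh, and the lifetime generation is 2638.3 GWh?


C_tot = LCOE / 100 * E_tot
C_tot = 4.6439 / 100 * 2638.3
C_tot = 122.52 million $


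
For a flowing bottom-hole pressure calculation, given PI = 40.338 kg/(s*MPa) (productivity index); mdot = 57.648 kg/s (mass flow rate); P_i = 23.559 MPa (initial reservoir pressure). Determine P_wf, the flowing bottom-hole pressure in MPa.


P_wf = P_i - mdot / PI
P_wf = 23.559 - 57.648 / 40.338
P_wf = 22.130 MPa


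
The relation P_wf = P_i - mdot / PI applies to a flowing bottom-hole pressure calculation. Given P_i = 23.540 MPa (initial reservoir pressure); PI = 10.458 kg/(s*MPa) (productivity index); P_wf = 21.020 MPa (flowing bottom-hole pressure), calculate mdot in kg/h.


mdot = (P_i - P_wf) * PI
mdot = (23.540 - 21.020) * 10.458
mdot = 26.35416 kg/s
Convert: 26.35416 kg/s * 3600.0 = 94875 kg/h
mdot = 94875 kg/h


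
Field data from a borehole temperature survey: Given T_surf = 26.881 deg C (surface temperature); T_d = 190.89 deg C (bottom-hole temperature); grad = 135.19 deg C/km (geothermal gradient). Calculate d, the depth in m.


d = (T_d - T_surf) / grad * 1000
d = (190.89 - 26.881) / 135.19 * 1000
d = 1213.2 m


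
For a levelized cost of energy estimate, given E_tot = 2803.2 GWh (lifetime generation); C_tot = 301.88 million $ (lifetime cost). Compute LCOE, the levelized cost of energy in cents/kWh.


LCOE = C_tot / E_tot * 100
LCOE = 301.88 / 2803.2 * 100
LCOE = 10.769 cents/kWh


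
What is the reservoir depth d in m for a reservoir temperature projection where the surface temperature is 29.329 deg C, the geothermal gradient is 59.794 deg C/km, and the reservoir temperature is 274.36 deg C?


d = (T_res - T_surf) / grad * 1000
d = (274.36 - 29.329) / 59.794 * 1000
d = 4097.9 m


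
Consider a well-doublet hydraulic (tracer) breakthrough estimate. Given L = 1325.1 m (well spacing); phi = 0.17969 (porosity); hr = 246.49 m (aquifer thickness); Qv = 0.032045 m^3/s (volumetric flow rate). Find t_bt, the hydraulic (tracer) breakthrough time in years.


t_bt = pi * hr * phi * L^2 / (3 * Qv) / (365.25*86400)
t_bt = pi * 246.49 * 0.17969 * 1325.1^2 / (3 * 0.032045) / (365.25*86400)
t_bt = 80.535 years


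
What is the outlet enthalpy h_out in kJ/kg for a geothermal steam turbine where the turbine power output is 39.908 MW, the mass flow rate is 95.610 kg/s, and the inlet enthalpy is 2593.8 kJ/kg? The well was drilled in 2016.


h_out = h_in - P * 1000 / mdot
h_out = 2593.8 - 39.908 * 1000 / 95.610
h_out = 2176.4 kJ/kg


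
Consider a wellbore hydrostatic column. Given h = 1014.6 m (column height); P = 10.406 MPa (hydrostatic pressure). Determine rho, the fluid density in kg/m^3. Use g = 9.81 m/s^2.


rho = P * 1e6 / (g * h)
rho = 10.406 * 1e6 / (9.81 * 1014.6)
rho = 1045.5 kg/m^3


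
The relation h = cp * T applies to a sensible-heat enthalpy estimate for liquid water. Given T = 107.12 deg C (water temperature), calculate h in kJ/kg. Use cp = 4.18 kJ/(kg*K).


h = cp * T
h = 4.18 * 107.12
h = 447.76 kJ/kg


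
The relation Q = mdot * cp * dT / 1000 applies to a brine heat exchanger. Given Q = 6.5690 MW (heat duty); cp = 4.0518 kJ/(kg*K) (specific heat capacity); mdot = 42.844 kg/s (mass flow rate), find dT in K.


dT = Q * 1000 / (mdot * cp)
dT = 6.5690 * 1000 / (42.844 * 4.0518)
dT = 37.841 K


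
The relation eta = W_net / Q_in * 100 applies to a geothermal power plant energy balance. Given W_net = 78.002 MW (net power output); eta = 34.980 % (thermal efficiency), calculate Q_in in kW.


Q_in = W_net / (eta / 100)
Q_in = 78.002 / (34.980 / 100)
Q_in = 222.9903 MW
Convert: 222.9903 MW * 1000.0 = 2.2299e+05 kW
Q_in = 2.2299e+05 kW


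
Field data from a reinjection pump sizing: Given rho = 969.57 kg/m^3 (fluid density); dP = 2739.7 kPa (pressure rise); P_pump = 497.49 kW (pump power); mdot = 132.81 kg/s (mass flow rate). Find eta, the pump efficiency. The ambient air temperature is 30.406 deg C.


eta = mdot * dP / (rho * P_pump)
eta = 132.81 * 2739.7 / (969.57 * 497.49)
eta = 0.75435


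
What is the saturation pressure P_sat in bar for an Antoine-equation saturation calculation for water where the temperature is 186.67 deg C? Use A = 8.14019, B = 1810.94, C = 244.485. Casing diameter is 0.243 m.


P_sat = 10^(A - B/(C + T)) / 760 * 0.101325
P_sat = 10^(8.14019 - 1810.94/(244.485 + 186.67)) / 760 * 0.101325
P_sat = 1.161145 MPa
Convert: 1.161145 MPa * 10.0 = 11.611 bar
P_sat = 11.611 bar


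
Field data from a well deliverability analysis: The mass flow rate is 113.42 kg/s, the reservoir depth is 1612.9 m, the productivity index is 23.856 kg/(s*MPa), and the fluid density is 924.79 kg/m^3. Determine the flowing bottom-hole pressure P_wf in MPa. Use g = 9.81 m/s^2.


Step 1: P_i = rho*g*h/1e6 = 924.79*9.81*1612.9/1e6 = 14.63254 MPa
Step 2: P_wf = P_i - mdot/PI = 14.63254 - 113.42/23.856 = 9.8782 MPa
P_wf = 9.8782 MPa


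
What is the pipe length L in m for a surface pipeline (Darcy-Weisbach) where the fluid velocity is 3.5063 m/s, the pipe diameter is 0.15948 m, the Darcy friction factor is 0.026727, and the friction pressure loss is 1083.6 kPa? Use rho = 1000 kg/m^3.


L = dP*1000*D / (f*rho*vel^2/2)
L = 1083.6*1000*0.15948 / (0.026727*1000*3.5063^2/2)
L = 1051.9 m


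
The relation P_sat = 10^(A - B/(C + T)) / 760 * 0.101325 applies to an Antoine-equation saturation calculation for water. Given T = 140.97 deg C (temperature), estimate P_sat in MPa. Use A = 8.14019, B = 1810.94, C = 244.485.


P_sat = 10^(A - B/(C + T)) / 760 * 0.101325
P_sat = 10^(8.14019 - 1810.94/(244.485 + 140.97)) / 760 * 0.101325
P_sat = 0.36890 MPa


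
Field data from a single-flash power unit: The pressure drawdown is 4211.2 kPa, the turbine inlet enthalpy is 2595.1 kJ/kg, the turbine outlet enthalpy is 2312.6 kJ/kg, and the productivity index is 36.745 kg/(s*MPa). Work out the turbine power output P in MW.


Step 1: mdot = PI * dP / 1000 = 36.745 * 4211.2 / 1000 = 154.7405 kg/s
Step 2: P = mdot*(h_in - h_out)/1000 = 154.7405*(2595.1 - 2312.6)/1000 = 43.714 MW
P = 43.714 MW


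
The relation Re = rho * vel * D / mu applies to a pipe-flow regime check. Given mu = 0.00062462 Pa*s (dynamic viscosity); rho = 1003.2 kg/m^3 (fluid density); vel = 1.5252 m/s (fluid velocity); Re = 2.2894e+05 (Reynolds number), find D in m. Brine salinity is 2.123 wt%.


D = Re * mu / (rho * vel)
D = 2.2894e+05 * 0.00062462 / (1003.2 * 1.5252)
D = 0.093459 m


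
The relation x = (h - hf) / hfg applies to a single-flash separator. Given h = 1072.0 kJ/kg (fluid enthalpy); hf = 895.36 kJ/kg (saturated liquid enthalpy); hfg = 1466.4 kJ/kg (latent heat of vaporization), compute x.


x = (h - hf) / hfg
x = (1072.0 - 895.36) / 1466.4
x = 0.12046


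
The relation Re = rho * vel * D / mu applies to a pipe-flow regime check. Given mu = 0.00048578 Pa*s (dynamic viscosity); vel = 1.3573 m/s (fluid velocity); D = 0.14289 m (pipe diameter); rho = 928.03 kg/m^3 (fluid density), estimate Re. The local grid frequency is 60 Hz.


Re = rho * vel * D / mu
Re = 928.03 * 1.3573 * 0.14289 / 0.00048578
Re = 3.7051e+05


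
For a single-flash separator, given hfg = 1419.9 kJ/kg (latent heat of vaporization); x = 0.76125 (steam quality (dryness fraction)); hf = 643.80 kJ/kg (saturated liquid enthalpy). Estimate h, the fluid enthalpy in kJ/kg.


h = hf + x * hfg
h = 643.80 + 0.76125 * 1419.9
h = 1724.7 kJ/kg


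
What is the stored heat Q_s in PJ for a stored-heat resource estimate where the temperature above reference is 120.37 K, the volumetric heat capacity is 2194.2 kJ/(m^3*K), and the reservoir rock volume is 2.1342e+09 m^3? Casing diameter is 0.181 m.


Q_s = Vr * rhoc * dT / 1e12
Q_s = 2.1342e+09 * 2194.2 * 120.37 / 1e12
Q_s = 563.68 PJ


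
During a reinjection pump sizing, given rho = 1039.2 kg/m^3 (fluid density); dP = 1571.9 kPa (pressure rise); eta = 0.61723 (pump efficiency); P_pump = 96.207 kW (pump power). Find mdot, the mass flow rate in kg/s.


mdot = P_pump * rho * eta / dP
mdot = 96.207 * 1039.2 * 0.61723 / 1571.9
mdot = 39.258 kg/s


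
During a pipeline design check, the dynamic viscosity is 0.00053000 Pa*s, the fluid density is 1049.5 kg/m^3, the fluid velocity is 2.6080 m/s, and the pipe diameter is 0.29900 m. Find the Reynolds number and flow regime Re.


Step 1: Re = rho*vel*D/mu = 1049.5*2.608*0.299/0.00053 = 1.5441e+06
Step 2: Re = 1.5441e+06 > 4000, so flow is turbulent.
Re = 1.5441e+06 (turbulent)


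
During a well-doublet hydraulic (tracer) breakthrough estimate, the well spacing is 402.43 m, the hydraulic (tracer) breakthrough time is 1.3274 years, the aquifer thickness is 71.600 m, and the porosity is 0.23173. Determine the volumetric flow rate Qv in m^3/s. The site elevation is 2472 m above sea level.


Qv = pi*hr*phi*L^2 / (3*t_bt*365.25*86400)
Qv = pi*71.600*0.23173*402.43^2 / (3*1.3274*365.25*86400)
Qv = 0.067174 m^3/s


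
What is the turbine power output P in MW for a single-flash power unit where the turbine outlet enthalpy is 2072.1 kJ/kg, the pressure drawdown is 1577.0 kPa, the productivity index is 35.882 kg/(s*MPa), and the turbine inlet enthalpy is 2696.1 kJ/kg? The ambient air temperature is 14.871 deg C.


Step 1: mdot = PI * dP / 1000 = 35.882 * 1577.0 / 1000 = 56.58591 kg/s
Step 2: P = mdot*(h_in - h_out)/1000 = 56.58591*(2696.1 - 2072.1)/1000 = 35.310 MW
P = 35.310 MW


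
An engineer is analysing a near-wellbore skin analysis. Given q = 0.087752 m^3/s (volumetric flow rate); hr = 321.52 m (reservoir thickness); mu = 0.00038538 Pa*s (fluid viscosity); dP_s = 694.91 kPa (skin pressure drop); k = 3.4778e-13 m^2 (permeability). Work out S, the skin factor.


S = dP_s * 1000 * 2*pi*k*hr / (q*mu)
S = 694.91 * 1000 * 2*pi*3.4778e-13*321.52 / (0.087752*0.00038538)
S = 14.437


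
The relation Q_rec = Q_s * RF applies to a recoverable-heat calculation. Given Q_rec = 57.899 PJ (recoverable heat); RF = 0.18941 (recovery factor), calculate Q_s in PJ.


Q_s = Q_rec / RF
Q_s = 57.899 / 0.18941
Q_s = 305.68 PJ


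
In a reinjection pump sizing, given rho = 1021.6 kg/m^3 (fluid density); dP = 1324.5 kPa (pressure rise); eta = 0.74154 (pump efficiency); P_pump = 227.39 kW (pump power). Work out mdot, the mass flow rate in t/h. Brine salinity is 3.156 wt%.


mdot = P_pump * rho * eta / dP
mdot = 227.39 * 1021.6 * 0.74154 / 1324.5
mdot = 130.0573 kg/s
Convert: 130.0573 kg/s * 3.6 = 468.21 t/h
mdot = 468.21 t/h


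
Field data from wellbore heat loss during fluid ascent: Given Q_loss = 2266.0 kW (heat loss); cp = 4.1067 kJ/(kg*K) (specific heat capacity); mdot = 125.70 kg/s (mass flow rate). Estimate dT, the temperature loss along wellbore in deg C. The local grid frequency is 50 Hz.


dT = Q_loss / (mdot * cp)
dT = 2266.0 / (125.70 * 4.1067)
dT = 4.389668 K
Convert (temperature difference, 1 K = 1 deg C): 4.389668 K = 4.389668 deg C
dT = 4.3897 deg C


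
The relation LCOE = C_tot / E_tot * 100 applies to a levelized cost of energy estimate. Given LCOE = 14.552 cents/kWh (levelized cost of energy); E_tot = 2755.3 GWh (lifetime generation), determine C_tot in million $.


C_tot = LCOE / 100 * E_tot
C_tot = 14.552 / 100 * 2755.3
C_tot = 400.95 million $


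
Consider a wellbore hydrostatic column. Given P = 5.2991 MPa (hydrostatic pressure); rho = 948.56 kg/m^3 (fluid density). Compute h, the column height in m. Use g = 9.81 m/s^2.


h = P * 1e6 / (g * rho)
h = 5.2991 * 1e6 / (9.81 * 948.56)
h = 569.47 m


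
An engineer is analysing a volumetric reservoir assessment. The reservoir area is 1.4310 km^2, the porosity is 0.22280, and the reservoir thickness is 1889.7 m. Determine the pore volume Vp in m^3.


Vp = A * 1e6 * hr * phi
Vp = 1.4310 * 1e6 * 1889.7 * 0.22280
Vp = 6.0249e+08 m^3


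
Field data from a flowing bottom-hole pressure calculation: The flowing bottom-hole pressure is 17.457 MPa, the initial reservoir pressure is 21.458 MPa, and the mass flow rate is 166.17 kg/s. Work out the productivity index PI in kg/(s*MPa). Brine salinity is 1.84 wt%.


PI = mdot / (P_i - P_wf)
PI = 166.17 / (21.458 - 17.457)
PI = 41.532 kg/(s*MPa)


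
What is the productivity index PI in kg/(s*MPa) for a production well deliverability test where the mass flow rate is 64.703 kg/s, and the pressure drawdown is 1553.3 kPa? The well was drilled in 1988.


PI = mdot * 1000 / dP
PI = 64.703 * 1000 / 1553.3
PI = 41.655 kg/(s*MPa)


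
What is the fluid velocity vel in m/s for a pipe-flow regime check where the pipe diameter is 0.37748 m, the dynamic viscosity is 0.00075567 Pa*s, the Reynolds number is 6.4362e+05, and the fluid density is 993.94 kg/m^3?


vel = Re * mu / (rho * D)
vel = 6.4362e+05 * 0.00075567 / (993.94 * 0.37748)
vel = 1.2963 m/s


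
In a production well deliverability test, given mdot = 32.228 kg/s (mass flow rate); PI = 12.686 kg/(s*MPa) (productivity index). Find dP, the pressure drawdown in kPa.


dP = mdot * 1000 / PI
dP = 32.228 * 1000 / 12.686
dP = 2540.4 kPa


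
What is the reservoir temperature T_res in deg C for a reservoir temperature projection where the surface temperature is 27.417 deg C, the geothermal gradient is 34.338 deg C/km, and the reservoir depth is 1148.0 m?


T_res = T_surf + grad * d / 1000
T_res = 27.417 + 34.338 * 1148.0 / 1000
T_res = 66.837 deg C


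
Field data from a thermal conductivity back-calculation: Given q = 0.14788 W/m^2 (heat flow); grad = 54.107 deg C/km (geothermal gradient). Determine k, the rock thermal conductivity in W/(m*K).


k = q / (grad / 1000)
k = 0.14788 / (54.107 / 1000)
k = 2.7331 W/(m*K)


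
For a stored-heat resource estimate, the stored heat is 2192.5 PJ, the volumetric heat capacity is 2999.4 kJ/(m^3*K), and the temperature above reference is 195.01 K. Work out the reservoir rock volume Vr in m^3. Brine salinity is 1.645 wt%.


Vr = Q_s * 1e12 / (rhoc * dT)
Vr = 2192.5 * 1e12 / (2999.4 * 195.01)
Vr = 3.7484e+09 m^3


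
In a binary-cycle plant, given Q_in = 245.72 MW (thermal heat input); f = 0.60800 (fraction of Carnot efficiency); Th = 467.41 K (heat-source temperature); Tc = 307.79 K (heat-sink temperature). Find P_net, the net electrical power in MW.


Step 1: eta = (1 - Tc/Th)*f = (1 - 307.79/467.41)*0.608 = 0.2076313
Step 2: P_net = eta * Q_in = 0.2076313 * 245.72 = 51.019 MW
P_net = 51.019 MW


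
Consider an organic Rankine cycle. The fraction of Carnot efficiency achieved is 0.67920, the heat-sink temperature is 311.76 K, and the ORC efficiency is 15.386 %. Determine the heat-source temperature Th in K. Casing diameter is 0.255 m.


Th = Tc / (1 - (eta_orc/100)/f)
Th = 311.76 / (1 - (15.386/100)/0.67920)
Th = 403.07 K


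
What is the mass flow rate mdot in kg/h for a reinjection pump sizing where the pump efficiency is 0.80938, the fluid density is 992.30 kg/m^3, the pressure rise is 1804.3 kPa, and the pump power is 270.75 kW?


mdot = P_pump * rho * eta / dP
mdot = 270.75 * 992.30 * 0.80938 / 1804.3
mdot = 120.5189 kg/s
Convert: 120.5189 kg/s * 3600.0 = 4.3387e+05 kg/h
mdot = 4.3387e+05 kg/h


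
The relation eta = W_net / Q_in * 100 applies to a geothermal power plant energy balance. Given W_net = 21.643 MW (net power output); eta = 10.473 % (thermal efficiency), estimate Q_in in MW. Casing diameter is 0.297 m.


Q_in = W_net / (eta / 100)
Q_in = 21.643 / (10.473 / 100)
Q_in = 206.66 MW


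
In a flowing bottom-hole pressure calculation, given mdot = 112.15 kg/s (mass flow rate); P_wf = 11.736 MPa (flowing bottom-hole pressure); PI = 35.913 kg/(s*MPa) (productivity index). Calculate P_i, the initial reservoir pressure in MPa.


P_i = P_wf + mdot / PI
P_i = 11.736 + 112.15 / 35.913
P_i = 14.859 MPa


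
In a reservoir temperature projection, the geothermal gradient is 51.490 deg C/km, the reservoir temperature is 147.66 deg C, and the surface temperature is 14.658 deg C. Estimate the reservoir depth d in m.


d = (T_res - T_surf) / grad * 1000
d = (147.66 - 14.658) / 51.490 * 1000
d = 2583.1 m


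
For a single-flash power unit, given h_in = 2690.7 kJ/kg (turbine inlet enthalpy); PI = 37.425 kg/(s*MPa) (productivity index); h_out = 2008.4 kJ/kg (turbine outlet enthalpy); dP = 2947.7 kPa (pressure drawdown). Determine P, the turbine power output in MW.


Step 1: mdot = PI * dP / 1000 = 37.425 * 2947.7 / 1000 = 110.3177 kg/s
Step 2: P = mdot*(h_in - h_out)/1000 = 110.3177*(2690.7 - 2008.4)/1000 = 75.270 MW
P = 75.270 MW


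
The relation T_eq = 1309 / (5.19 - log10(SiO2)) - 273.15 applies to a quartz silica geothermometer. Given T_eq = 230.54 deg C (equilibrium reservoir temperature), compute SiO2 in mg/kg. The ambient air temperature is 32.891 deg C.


SiO2 = 10^(5.19 - 1309/(T_eq + 273.15))
SiO2 = 10^(5.19 - 1309/(230.54 + 273.15))
SiO2 = 390.10 mg/kg


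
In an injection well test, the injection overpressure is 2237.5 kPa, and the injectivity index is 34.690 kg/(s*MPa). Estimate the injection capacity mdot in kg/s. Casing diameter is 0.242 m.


mdot = II * dP / 1000
mdot = 34.690 * 2237.5 / 1000
mdot = 77.619 kg/s


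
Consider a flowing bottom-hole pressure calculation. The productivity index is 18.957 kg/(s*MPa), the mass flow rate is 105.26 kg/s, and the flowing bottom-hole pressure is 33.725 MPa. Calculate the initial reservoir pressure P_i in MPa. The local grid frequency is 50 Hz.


P_i = P_wf + mdot / PI
P_i = 33.725 + 105.26 / 18.957
P_i = 39.278 MPa


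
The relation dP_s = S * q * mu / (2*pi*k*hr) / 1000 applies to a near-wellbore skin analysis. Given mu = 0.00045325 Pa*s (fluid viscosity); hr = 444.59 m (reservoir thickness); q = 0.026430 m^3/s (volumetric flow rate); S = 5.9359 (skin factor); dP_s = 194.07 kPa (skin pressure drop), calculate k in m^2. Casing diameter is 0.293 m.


k = S*q*mu / (2*pi*dP_s*1000*hr)
k = 5.9359*0.026430*0.00045325 / (2*pi*194.07*1000*444.59)
k = 1.3117e-13 m^2


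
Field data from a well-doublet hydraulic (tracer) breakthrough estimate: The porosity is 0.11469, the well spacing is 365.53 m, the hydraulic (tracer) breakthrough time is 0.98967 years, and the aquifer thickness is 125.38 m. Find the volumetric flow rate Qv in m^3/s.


Qv = pi*hr*phi*L^2 / (3*t_bt*365.25*86400)
Qv = pi*125.38*0.11469*365.53^2 / (3*0.98967*365.25*86400)
Qv = 0.064422 m^3/s


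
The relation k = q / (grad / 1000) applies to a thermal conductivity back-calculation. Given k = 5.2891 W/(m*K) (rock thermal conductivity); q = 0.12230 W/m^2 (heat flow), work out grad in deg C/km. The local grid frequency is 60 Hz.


grad = q / k * 1000
grad = 0.12230 / 5.2891 * 1000
grad = 23.123 deg C/km


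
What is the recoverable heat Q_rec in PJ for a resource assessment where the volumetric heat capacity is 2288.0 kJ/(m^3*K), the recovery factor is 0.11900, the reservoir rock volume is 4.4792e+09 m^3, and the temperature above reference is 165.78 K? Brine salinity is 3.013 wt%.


Step 1: Q_s = Vr*rhoc*dT/1e12 = 4.4792e+09*2288.0*165.78/1e12 = 1698.981 PJ
Step 2: Q_rec = Q_s * RF = 1698.981 * 0.119 = 202.18 PJ
Q_rec = 202.18 PJ


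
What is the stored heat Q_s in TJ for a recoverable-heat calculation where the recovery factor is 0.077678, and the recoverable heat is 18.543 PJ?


Q_s = Q_rec / RF
Q_s = 18.543 / 0.077678
Q_s = 238.7162 PJ
Convert: 238.7162 PJ * 1000.0 = 2.3872e+05 TJ
Q_s = 2.3872e+05 TJ


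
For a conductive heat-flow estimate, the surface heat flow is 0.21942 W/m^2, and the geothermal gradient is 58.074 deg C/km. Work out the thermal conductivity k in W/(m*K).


k = q * 1000 / grad
k = 0.21942 * 1000 / 58.074
k = 3.7783 W/(m*K)


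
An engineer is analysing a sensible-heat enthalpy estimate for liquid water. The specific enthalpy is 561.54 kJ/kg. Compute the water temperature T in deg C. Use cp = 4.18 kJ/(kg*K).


T = h / cp
T = 561.54 / 4.18
T = 134.34 deg C


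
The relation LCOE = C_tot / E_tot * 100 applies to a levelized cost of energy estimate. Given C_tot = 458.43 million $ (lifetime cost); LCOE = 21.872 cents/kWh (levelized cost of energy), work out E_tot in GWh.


E_tot = C_tot / LCOE * 100
E_tot = 458.43 / 21.872 * 100
E_tot = 2096.0 GWh


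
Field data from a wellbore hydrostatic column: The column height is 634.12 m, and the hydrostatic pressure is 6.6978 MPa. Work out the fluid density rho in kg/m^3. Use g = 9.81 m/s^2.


rho = P * 1e6 / (g * h)
rho = 6.6978 * 1e6 / (9.81 * 634.12)
rho = 1076.7 kg/m^3


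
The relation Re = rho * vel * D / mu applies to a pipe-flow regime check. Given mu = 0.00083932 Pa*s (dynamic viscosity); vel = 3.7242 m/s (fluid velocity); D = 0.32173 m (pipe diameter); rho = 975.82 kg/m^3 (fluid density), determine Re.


Re = rho * vel * D / mu
Re = 975.82 * 3.7242 * 0.32173 / 0.00083932
Re = 1.3930e+06


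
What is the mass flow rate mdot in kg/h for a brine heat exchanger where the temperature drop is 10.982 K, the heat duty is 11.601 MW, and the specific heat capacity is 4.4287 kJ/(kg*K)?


mdot = Q * 1000 / (cp * dT)
mdot = 11.601 * 1000 / (4.4287 * 10.982)
mdot = 238.5271 kg/s
Convert: 238.5271 kg/s * 3600.0 = 8.5870e+05 kg/h
mdot = 8.5870e+05 kg/h


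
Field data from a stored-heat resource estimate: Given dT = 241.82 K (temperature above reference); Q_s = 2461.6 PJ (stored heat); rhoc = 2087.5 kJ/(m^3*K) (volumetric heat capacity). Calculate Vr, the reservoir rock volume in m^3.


Vr = Q_s * 1e12 / (rhoc * dT)
Vr = 2461.6 * 1e12 / (2087.5 * 241.82)
Vr = 4.8764e+09 m^3


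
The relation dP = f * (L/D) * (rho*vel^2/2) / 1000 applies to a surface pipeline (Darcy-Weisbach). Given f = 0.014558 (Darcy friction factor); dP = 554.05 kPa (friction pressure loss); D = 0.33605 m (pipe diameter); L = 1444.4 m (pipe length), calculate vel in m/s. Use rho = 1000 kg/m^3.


vel = sqrt(dP*1000*2*D / (f*L*rho))
vel = sqrt(554.05*1000*2*0.33605 / (0.014558*1444.4*1000))
vel = 4.2082 m/s


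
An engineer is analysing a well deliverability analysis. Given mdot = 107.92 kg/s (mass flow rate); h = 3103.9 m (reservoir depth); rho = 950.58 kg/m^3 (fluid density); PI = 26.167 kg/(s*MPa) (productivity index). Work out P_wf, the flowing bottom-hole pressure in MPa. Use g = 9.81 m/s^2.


Step 1: P_i = rho*g*h/1e6 = 950.58*9.81*3103.9/1e6 = 28.94446 MPa
Step 2: P_wf = P_i - mdot/PI = 28.94446 - 107.92/26.167 = 24.820 MPa
P_wf = 24.820 MPa


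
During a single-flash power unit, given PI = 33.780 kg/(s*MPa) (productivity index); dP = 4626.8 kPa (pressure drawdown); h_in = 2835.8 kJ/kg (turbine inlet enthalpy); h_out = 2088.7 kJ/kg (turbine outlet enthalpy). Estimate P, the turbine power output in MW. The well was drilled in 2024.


Step 1: mdot = PI * dP / 1000 = 33.78 * 4626.8 / 1000 = 156.2933 kg/s
Step 2: P = mdot*(h_in - h_out)/1000 = 156.2933*(2835.8 - 2088.7)/1000 = 116.77 MW
P = 116.77 MW


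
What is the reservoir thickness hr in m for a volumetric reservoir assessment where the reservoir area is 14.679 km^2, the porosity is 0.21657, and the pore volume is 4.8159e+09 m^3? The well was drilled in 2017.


hr = Vp / (A * 1e6 * phi)
hr = 4.8159e+09 / (14.679 * 1e6 * 0.21657)
hr = 1514.9 m


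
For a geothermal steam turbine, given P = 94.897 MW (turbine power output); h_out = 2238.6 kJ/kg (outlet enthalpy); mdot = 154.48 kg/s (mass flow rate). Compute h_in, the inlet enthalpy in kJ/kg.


h_in = h_out + P * 1000 / mdot
h_in = 2238.6 + 94.897 * 1000 / 154.48
h_in = 2852.9 kJ/kg


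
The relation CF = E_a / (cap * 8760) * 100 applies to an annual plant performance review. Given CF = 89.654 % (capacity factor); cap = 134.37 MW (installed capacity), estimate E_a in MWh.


E_a = CF / 100 * cap * 8760
E_a = 89.654 / 100 * 134.37 * 8760
E_a = 1.0553e+06 MWh


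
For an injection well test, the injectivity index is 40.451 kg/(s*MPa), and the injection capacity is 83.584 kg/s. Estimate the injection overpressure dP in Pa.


dP = mdot * 1000 / II
dP = 83.584 * 1000 / 40.451
dP = 2066.302 kPa
Convert: 2066.302 kPa * 1000.0 = 2.0663e+06 Pa
dP = 2.0663e+06 Pa


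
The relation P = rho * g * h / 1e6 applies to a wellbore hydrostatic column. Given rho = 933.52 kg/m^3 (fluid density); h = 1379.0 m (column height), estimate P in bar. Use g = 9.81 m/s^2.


P = rho * g * h / 1e6
P = 933.52 * 9.81 * 1379.0 / 1e6
P = 12.62865 MPa
Convert: 12.62865 MPa * 10.0 = 126.29 bar
P = 126.29 bar


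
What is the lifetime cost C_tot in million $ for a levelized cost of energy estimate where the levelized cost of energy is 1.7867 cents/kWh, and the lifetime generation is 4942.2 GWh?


C_tot = LCOE / 100 * E_tot
C_tot = 1.7867 / 100 * 4942.2
C_tot = 88.302 million $


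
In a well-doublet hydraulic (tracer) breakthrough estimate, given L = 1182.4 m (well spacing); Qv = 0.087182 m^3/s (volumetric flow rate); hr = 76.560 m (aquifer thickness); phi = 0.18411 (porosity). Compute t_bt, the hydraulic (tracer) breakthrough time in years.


t_bt = pi * hr * phi * L^2 / (3 * Qv) / (365.25*86400)
t_bt = pi * 76.560 * 0.18411 * 1182.4^2 / (3 * 0.087182) / (365.25*86400)
t_bt = 7.5008 years


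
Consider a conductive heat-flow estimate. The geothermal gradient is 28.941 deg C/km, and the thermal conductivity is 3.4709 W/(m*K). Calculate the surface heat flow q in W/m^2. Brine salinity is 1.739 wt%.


q = k * grad / 1000
q = 3.4709 * 28.941 / 1000
q = 0.10045 W/m^2


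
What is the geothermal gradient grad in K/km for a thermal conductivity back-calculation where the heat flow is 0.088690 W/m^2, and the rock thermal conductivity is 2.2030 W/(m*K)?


grad = q / k * 1000
grad = 0.088690 / 2.2030 * 1000
grad = 40.25874 deg C/km
Convert: 40.25874 deg C/km * 1.0 = 40.259 K/km
grad = 40.259 K/km


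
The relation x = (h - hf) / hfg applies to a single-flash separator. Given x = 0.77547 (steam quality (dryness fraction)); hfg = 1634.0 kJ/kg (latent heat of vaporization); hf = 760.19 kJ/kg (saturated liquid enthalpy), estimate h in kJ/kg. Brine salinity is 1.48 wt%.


h = hf + x * hfg
h = 760.19 + 0.77547 * 1634.0
h = 2027.3 kJ/kg


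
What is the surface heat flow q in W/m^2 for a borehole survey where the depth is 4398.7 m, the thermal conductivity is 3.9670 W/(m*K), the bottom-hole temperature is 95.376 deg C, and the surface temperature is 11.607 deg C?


Step 1: grad = (T_d - T_surf)/d * 1000 = (95.376 - 11.607)/4398.7 * 1000 = 19.04404 deg C/km
Step 2: q = k * grad / 1000 = 3.967 * 19.04404 / 1000 = 0.075548 W/m^2
q = 0.075548 W/m^2


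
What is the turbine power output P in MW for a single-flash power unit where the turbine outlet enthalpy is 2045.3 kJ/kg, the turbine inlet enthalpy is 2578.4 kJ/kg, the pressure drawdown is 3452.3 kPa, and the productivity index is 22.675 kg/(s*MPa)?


Step 1: mdot = PI * dP / 1000 = 22.675 * 3452.3 / 1000 = 78.28090 kg/s
Step 2: P = mdot*(h_in - h_out)/1000 = 78.28090*(2578.4 - 2045.3)/1000 = 41.732 MW
P = 41.732 MW


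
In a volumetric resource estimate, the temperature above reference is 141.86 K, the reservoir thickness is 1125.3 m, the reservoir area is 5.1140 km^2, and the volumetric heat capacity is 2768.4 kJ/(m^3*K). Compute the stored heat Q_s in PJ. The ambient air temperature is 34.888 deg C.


Step 1: Vr = A*1e6*hr = 5.114*1e6*1125.3 = 5.754784e+09 m^3
Step 2: Q_s = Vr*rhoc*dT/1e12 = 5.754784e+09*2768.4*141.86/1e12 = 2260.0 PJ
Q_s = 2260.0 PJ


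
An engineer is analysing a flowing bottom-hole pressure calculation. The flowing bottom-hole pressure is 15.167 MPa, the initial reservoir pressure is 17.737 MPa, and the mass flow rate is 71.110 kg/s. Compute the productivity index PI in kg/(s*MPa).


PI = mdot / (P_i - P_wf)
PI = 71.110 / (17.737 - 15.167)
PI = 27.669 kg/(s*MPa)


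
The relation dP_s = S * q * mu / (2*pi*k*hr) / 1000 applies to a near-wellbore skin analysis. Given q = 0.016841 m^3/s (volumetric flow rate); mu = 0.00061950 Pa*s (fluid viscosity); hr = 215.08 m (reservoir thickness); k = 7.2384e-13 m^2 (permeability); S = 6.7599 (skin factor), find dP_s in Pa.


dP_s = S * q * mu / (2*pi*k*hr) / 1000
dP_s = 6.7599 * 0.016841 * 0.00061950 / (2*pi*7.2384e-13*215.08) / 1000
dP_s = 72.09863 kPa
Convert: 72.09863 kPa * 1000.0 = 72099 Pa
dP_s = 72099 Pa
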